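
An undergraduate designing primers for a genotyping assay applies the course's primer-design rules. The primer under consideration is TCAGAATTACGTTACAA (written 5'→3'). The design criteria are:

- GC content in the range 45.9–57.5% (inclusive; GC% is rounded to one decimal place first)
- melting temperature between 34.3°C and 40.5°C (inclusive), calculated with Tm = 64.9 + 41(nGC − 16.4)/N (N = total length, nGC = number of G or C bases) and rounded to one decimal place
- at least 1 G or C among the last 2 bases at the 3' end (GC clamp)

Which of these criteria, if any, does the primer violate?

Base counts: A=7, T=5, G=2, C=3 (length 17).
GC content: GC 5/17 = 29.4%, outside 45.9–57.5% ✗
Tm: Tm = 64.9 + 41·(5 − 16.4)/17 = 37.4°C ✓
GC clamp: 3' end AA has 0 G/C, need ≥1 ✗

Fails: GC content, GC clamp.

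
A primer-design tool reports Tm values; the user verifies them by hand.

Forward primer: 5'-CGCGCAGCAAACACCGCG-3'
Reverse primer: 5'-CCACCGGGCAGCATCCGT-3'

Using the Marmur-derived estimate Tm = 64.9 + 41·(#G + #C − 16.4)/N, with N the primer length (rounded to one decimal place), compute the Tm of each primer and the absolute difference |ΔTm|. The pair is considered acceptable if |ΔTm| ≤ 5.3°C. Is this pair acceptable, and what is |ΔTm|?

Forward: G+C = 13, N = 18 → Tm = 64.9 + 41·(13 − 16.4)/18 = 57.2°C.
Reverse: G+C = 13, N = 18 → Tm = 64.9 + 41·(13 − 16.4)/18 = 57.2°C.
|ΔTm| = |57.2 − 57.2| = 0.0°C, ≤ 5.3°C.

|ΔTm| = 0.0°C; the pair is acceptable.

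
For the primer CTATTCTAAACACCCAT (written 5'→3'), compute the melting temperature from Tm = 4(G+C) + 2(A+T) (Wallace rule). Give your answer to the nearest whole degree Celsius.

Base counts: A=6, T=5, G=0, C=6 (length 17).
Tm = 2·(6+5) + 4·(0+6) = 2·11 + 4·6 = 22 + 24 = 46°C.

46°C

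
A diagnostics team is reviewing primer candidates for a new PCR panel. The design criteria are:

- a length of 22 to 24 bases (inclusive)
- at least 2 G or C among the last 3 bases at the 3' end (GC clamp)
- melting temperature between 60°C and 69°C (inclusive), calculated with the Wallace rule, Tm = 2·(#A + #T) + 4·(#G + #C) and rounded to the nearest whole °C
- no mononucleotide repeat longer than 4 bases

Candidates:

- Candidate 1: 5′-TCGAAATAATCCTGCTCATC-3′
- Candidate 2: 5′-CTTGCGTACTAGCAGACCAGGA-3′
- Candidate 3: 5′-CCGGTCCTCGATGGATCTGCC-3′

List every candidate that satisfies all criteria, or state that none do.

Candidate 1 (20 nt, A=6 T=6 G=2 C=6): length 20, outside 22–24 ✗; 3' end ATC has 1 G/C, need ≥2 ✗; Tm = 2·12 + 4·8 = 56°C, outside 60–69°C ✗; longest run = 3 ✓ — fails.
Candidate 2 (22 nt, A=6 T=4 G=6 C=6): length 22 ✓; 3' end GGA has 2 G/C ✓; Tm = 2·10 + 4·12 = 68°C ✓; longest run = 2 ✓ — passes.
Candidate 3 (21 nt, A=2 T=5 G=6 C=8): length 21, outside 22–24 ✗; 3' end GCC has 3 G/C ✓; Tm = 2·7 + 4·14 = 70°C, outside 60–69°C ✗; longest run = 2 ✓ — fails.

Candidate 2 only.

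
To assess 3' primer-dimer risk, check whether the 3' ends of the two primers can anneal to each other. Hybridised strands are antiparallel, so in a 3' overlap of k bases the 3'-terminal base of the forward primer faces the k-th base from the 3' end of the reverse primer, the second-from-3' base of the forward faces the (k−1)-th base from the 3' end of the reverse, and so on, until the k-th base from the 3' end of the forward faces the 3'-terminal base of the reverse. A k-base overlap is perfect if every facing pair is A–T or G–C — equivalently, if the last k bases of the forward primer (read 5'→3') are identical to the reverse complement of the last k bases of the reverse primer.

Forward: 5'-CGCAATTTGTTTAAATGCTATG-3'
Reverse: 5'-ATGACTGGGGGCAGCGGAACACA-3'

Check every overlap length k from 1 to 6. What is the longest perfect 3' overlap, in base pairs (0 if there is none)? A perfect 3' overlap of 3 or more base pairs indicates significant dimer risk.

Last 6 bases (5'→3') — forward …GCTATG, reverse …AACACA.
Reverse complement of the reverse primer's last 6 bases: TGTGTT; its first k bases are the reverse complement of the reverse primer's last k bases, so a perfect k-base overlap needs the forward primer's last k bases to equal them.
Comparing (forward last k vs required): k=1: G vs T ✗; k=2: TG vs TG ✓; k=3: ATG vs TGT ✗; k=4: TATG vs TGTG ✗; k=5: CTATG vs TGTGT ✗; k=6: GCTATG vs TGTGTT ✗.
Only k = 2 is perfect, so the longest perfect 3' overlap is 2.

Longest perfect overlap: 2 complementary base pairs; below the dimer-risk threshold (threshold 3).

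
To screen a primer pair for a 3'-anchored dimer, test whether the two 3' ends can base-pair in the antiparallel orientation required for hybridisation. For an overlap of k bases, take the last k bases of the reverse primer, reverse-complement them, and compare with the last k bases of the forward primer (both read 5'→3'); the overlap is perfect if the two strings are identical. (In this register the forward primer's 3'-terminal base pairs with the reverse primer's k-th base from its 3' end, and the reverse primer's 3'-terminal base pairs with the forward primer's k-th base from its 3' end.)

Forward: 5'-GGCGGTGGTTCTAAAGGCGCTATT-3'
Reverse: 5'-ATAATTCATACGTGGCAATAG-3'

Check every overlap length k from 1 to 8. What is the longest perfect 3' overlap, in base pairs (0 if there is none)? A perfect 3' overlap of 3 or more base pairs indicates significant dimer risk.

Last 8 bases (5'→3') — forward …GCGCTATT, reverse …GGCAATAG.
Reverse complement of the reverse primer's last 8 bases: CTATTGCC; its first k bases are the reverse complement of the reverse primer's last k bases, so a perfect k-base overlap needs the forward primer's last k bases to equal them.
Comparing (forward last k vs required): k=1: T vs C ✗; k=2: TT vs CT ✗; k=3: ATT vs CTA ✗; k=4: TATT vs CTAT ✗; k=5: CTATT vs CTATT ✓; k=6: GCTATT vs CTATTG ✗; k=7: CGCTATT vs CTATTGC ✗; k=8: GCGCTATT vs CTATTGCC ✗.
Only k = 5 is perfect, so the longest perfect 3' overlap is 5.

Longest perfect overlap: 5 complementary base pairs; significant dimer risk (threshold 3).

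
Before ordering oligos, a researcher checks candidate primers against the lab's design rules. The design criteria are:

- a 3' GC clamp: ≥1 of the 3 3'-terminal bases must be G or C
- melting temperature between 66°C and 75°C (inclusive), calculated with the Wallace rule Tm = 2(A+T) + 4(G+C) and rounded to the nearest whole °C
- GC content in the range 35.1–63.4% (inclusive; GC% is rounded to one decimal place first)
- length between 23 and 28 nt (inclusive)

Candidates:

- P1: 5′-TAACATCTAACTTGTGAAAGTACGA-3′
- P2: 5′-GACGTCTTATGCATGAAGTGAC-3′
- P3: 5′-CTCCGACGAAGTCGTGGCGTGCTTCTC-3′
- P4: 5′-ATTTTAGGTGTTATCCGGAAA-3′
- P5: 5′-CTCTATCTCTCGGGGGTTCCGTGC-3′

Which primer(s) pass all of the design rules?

None of the candidates satisfy all criteria.

P1 (25 nt, A=10 T=7 G=4 C=4): 3' end CGA has 2 G/C ✓; Tm = 2·17 + 4·8 = 66°C ✓; GC 8/25 = 32.0%, outside 35.1–63.4% ✗; length 25 ✓ — fails.
P2 (22 nt, A=6 T=6 G=6 C=4): 3' end GAC has 2 G/C ✓; Tm = 2·12 + 4·10 = 64°C, outside 66–75°C ✗; GC 10/22 = 45.5% ✓; length 22, outside 23–28 ✗ — fails.
P3 (27 nt, A=3 T=7 G=8 C=9): 3' end CTC has 2 G/C ✓; Tm = 2·10 + 4·17 = 88°C, outside 66–75°C ✗; GC 17/27 = 63.0% ✓; length 27 ✓ — fails.
P4 (21 nt, A=6 T=8 G=5 C=2): 3' end AAA has 0 G/C, need ≥1 ✗; Tm = 2·14 + 4·7 = 56°C, outside 66–75°C ✗; GC 7/21 = 33.3%, outside 35.1–63.4% ✗; length 21, outside 23–28 ✗ — fails.
P5 (24 nt, A=1 T=8 G=7 C=8): 3' end TGC has 2 G/C ✓; Tm = 2·9 + 4·15 = 78°C, outside 66–75°C ✗; GC 15/24 = 62.5% ✓; length 24 ✓ — fails.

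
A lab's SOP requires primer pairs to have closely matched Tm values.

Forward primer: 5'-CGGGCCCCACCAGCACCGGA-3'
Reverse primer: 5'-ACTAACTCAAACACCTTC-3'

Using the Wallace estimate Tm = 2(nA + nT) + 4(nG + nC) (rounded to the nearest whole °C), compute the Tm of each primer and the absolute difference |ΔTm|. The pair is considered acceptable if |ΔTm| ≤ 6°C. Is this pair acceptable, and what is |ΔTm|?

Forward: A=4 T=0 G=6 C=10 → Tm = 2·4 + 4·16 = 72°C.
Reverse: A=7 T=4 G=0 C=7 → Tm = 2·11 + 4·7 = 50°C.
|ΔTm| = |72 − 50| = 22°C, > 6°C.

|ΔTm| = 22°C; the pair is not acceptable.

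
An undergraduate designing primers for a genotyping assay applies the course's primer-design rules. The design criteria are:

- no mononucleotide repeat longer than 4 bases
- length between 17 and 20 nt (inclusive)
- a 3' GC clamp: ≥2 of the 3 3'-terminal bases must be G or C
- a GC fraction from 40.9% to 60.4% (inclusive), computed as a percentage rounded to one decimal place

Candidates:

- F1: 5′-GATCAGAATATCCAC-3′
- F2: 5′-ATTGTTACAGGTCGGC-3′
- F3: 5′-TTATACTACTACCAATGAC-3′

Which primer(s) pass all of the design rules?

F1 (15 nt, A=6 T=3 G=2 C=4): longest run = 2 ✓; length 15, outside 17–20 ✗; 3' end CAC has 2 G/C ✓; GC 6/15 = 40.0%, outside 40.9–60.4% ✗ — fails.
F2 (16 nt, A=3 T=5 G=5 C=3): longest run = 2 ✓; length 16, outside 17–20 ✗; 3' end GGC has 3 G/C ✓; GC 8/16 = 50.0% ✓ — fails.
F3 (19 nt, A=7 T=6 G=1 C=5): longest run = 2 ✓; length 19 ✓; 3' end GAC has 2 G/C ✓; GC 6/19 = 31.6%, outside 40.9–60.4% ✗ — fails.

None of the candidates satisfy all criteria.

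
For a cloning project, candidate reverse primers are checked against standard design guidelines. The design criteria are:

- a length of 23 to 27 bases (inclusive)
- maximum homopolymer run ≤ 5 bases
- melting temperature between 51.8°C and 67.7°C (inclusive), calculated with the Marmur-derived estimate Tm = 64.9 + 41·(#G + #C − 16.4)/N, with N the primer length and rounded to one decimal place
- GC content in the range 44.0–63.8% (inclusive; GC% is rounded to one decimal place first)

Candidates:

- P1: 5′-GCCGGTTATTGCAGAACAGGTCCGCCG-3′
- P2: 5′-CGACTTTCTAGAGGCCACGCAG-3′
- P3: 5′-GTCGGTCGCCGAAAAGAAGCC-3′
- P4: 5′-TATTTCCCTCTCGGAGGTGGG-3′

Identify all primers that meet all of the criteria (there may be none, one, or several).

P1 (27 nt, A=5 T=5 G=9 C=8): length 27 ✓; longest run = 2 ✓; Tm = 64.9 + 41·(17 − 16.4)/27 = 65.8°C ✓; GC 17/27 = 63.0% ✓ — passes.
P2 (22 nt, A=5 T=4 G=6 C=7): length 22, outside 23–27 ✗; longest run = 3 ✓; Tm = 64.9 + 41·(13 − 16.4)/22 = 58.6°C ✓; GC 13/22 = 59.1% ✓ — fails.
P3 (21 nt, A=6 T=2 G=7 C=6): length 21, outside 23–27 ✗; longest run = 4 ✓; Tm = 64.9 + 41·(13 − 16.4)/21 = 58.3°C ✓; GC 13/21 = 61.9% ✓ — fails.
P4 (21 nt, A=2 T=7 G=7 C=5): length 21, outside 23–27 ✗; longest run = 3 ✓; Tm = 64.9 + 41·(12 − 16.4)/21 = 56.3°C ✓; GC 12/21 = 57.1% ✓ — fails.

P1 only.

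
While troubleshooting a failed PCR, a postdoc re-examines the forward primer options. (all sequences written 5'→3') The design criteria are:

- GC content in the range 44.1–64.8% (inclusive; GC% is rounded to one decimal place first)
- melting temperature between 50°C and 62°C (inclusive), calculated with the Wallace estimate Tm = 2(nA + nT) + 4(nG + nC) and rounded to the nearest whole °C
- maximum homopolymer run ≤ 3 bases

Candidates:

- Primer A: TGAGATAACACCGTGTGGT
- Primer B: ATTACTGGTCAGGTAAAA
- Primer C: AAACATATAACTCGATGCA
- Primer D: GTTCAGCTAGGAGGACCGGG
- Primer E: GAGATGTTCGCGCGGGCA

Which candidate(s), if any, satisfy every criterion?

Primer A only.

Primer A (19 nt, A=5 T=5 G=6 C=3): GC 9/19 = 47.4% ✓; Tm = 2·10 + 4·9 = 56°C ✓; longest run = 2 ✓ — passes.
Primer B (18 nt, A=7 T=5 G=4 C=2): GC 6/18 = 33.3%, outside 44.1–64.8% ✗; Tm = 2·12 + 4·6 = 48°C, outside 50–62°C ✗; longest run = 4, exceeds 3 ✗ — fails.
Primer C (19 nt, A=9 T=4 G=2 C=4): GC 6/19 = 31.6%, outside 44.1–64.8% ✗; Tm = 2·13 + 4·6 = 50°C ✓; longest run = 3 ✓ — fails.
Primer D (20 nt, A=4 T=3 G=9 C=4): GC 13/20 = 65.0%, outside 44.1–64.8% ✗; Tm = 2·7 + 4·13 = 66°C, outside 50–62°C ✗; longest run = 3 ✓ — fails.
Primer E (18 nt, A=3 T=3 G=8 C=4): GC 12/18 = 66.7%, outside 44.1–64.8% ✗; Tm = 2·6 + 4·12 = 60°C ✓; longest run = 3 ✓ — fails.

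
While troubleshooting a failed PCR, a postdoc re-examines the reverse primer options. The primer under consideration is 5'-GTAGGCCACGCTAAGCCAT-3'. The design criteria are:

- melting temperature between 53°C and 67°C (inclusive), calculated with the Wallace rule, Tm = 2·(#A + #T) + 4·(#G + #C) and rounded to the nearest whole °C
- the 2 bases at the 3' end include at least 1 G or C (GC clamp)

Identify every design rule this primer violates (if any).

Base counts: A=5, T=3, G=5, C=6 (length 19).
Tm: Tm = 2·8 + 4·11 = 60°C ✓
GC clamp: 3' end AT has 0 G/C, need ≥1 ✗

Fails: GC clamp.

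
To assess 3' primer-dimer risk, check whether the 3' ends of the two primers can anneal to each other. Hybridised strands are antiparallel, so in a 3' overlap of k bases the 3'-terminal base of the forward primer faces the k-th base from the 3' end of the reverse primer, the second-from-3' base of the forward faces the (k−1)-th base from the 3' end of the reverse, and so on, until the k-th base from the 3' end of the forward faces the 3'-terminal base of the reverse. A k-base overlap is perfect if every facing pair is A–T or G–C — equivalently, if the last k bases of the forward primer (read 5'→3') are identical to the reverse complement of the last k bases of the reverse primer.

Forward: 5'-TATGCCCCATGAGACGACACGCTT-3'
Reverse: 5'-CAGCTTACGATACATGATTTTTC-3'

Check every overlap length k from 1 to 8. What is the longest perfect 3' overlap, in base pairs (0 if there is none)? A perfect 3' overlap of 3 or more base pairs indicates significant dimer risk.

Longest perfect overlap: 0 complementary base pairs; below the dimer-risk threshold (threshold 3).

Last 8 bases (5'→3') — forward …ACACGCTT, reverse …GATTTTTC.
Reverse complement of the reverse primer's last 8 bases: GAAAAATC; its first k bases are the reverse complement of the reverse primer's last k bases, so a perfect k-base overlap needs the forward primer's last k bases to equal them.
Comparing (forward last k vs required): k=1: T vs G ✗; k=2: TT vs GA ✗; k=3: CTT vs GAA ✗; k=4: GCTT vs GAAA ✗; k=5: CGCTT vs GAAAA ✗; k=6: ACGCTT vs GAAAAA ✗; k=7: CACGCTT vs GAAAAAT ✗; k=8: ACACGCTT vs GAAAAATC ✗.
No overlap length from 1 to 8 is perfect, so the longest perfect 3' overlap is 0.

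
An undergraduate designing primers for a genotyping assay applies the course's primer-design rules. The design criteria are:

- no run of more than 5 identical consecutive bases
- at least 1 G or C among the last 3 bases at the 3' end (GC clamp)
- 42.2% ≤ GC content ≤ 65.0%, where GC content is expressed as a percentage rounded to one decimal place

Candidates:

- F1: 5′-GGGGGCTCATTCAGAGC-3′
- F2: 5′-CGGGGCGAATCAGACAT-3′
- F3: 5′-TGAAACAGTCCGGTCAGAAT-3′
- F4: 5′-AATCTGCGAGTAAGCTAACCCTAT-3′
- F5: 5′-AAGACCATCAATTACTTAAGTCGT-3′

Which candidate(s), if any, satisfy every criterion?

F1 (17 nt, A=3 T=3 G=7 C=4): longest run = 5 ✓; 3' end AGC has 2 G/C ✓; GC 11/17 = 64.7% ✓ — passes.
F2 (17 nt, A=5 T=2 G=6 C=4): longest run = 4 ✓; 3' end CAT has 1 G/C ✓; GC 10/17 = 58.8% ✓ — passes.
F3 (20 nt, A=7 T=4 G=5 C=4): longest run = 3 ✓; 3' end AAT has 0 G/C, need ≥1 ✗; GC 9/20 = 45.0% ✓ — fails.
F4 (24 nt, A=8 T=6 G=4 C=6): longest run = 3 ✓; 3' end TAT has 0 G/C, need ≥1 ✗; GC 10/24 = 41.7%, outside 42.2–65.0% ✗ — fails.
F5 (24 nt, A=9 T=7 G=3 C=5): longest run = 2 ✓; 3' end CGT has 2 G/C ✓; GC 8/24 = 33.3%, outside 42.2–65.0% ✗ — fails.

F1 and F2.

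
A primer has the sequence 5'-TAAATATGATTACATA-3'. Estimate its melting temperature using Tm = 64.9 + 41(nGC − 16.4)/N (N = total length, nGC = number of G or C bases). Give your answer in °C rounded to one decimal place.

Base counts: A=8, T=6, G=1, C=1; G+C = 2, N = 16.
Tm = 64.9 + 41·(2 − 16.4)/16 = 64.9 + -590.40/16 = 28.0°C.

28.0°C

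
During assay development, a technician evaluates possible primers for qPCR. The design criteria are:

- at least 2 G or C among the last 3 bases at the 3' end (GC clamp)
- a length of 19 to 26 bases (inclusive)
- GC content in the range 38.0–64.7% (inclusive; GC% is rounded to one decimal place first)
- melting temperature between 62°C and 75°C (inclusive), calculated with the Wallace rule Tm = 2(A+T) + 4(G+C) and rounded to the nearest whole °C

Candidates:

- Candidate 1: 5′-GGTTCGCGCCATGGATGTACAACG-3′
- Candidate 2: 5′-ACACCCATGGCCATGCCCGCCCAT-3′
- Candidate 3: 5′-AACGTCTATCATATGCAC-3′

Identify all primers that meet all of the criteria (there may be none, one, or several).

None of the candidates satisfy all criteria.

Candidate 1 (24 nt, A=5 T=5 G=8 C=6): 3' end ACG has 2 G/C ✓; length 24 ✓; GC 14/24 = 58.3% ✓; Tm = 2·10 + 4·14 = 76°C, outside 62–75°C ✗ — fails.
Candidate 2 (24 nt, A=5 T=3 G=4 C=12): 3' end CAT has 1 G/C, need ≥2 ✗; length 24 ✓; GC 16/24 = 66.7%, outside 38.0–64.7% ✗; Tm = 2·8 + 4·16 = 80°C, outside 62–75°C ✗ — fails.
Candidate 3 (18 nt, A=6 T=5 G=2 C=5): 3' end CAC has 2 G/C ✓; length 18, outside 19–26 ✗; GC 7/18 = 38.9% ✓; Tm = 2·11 + 4·7 = 50°C, outside 62–75°C ✗ — fails.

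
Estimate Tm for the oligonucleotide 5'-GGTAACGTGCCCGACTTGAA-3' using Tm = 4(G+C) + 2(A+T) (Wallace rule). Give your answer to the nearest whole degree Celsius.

62°C

Base counts: A=5, T=4, G=6, C=5 (length 20).
Tm = 2·(5+4) + 4·(6+5) = 2·9 + 4·11 = 18 + 44 = 62°C.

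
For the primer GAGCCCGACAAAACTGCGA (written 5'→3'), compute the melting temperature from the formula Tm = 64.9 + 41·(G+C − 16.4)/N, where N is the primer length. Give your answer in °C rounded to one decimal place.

Base counts: A=7, T=1, G=5, C=6; G+C = 11, N = 19.
Tm = 64.9 + 41·(11 − 16.4)/19 = 64.9 + -221.40/19 = 53.2°C.

53.2°C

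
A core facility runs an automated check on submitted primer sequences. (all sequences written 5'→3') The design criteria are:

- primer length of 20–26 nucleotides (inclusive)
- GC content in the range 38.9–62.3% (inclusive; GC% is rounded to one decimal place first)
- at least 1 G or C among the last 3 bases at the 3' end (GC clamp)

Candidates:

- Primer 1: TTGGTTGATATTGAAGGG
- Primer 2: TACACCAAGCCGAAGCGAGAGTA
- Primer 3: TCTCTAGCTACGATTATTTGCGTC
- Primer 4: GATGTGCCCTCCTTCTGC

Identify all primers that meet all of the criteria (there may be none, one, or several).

Primer 2 and Primer 3.

Primer 1 (18 nt, A=4 T=7 G=7 C=0): length 18, outside 20–26 ✗; GC 7/18 = 38.9% ✓; 3' end GGG has 3 G/C ✓ — fails.
Primer 2 (23 nt, A=9 T=2 G=6 C=6): length 23 ✓; GC 12/23 = 52.2% ✓; 3' end GTA has 1 G/C ✓ — passes.
Primer 3 (24 nt, A=4 T=10 G=4 C=6): length 24 ✓; GC 10/24 = 41.7% ✓; 3' end GTC has 2 G/C ✓ — passes.
Primer 4 (18 nt, A=1 T=6 G=4 C=7): length 18, outside 20–26 ✗; GC 11/18 = 61.1% ✓; 3' end TGC has 2 G/C ✓ — fails.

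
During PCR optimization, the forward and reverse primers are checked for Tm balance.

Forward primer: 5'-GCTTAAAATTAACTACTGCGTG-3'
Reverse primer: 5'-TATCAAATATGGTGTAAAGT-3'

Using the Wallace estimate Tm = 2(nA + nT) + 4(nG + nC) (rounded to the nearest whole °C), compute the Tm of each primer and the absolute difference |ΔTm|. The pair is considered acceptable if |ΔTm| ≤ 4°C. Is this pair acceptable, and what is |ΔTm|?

|ΔTm| = 10°C; the pair is not acceptable.

Forward: A=7 T=7 G=4 C=4 → Tm = 2·14 + 4·8 = 60°C.
Reverse: A=8 T=7 G=4 C=1 → Tm = 2·15 + 4·5 = 50°C.
|ΔTm| = |60 − 50| = 10°C, > 4°C.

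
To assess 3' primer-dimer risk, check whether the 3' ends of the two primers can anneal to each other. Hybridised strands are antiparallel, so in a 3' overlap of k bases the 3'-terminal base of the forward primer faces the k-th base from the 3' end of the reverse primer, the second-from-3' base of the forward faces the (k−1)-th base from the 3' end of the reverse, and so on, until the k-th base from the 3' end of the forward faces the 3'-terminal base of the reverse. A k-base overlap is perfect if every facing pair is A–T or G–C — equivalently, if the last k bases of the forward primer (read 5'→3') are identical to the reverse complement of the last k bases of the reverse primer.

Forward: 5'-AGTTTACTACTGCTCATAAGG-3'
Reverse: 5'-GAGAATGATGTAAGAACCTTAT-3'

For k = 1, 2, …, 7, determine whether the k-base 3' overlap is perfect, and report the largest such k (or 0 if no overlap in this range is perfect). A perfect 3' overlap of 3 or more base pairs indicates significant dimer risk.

Last 7 bases (5'→3') — forward …CATAAGG, reverse …ACCTTAT.
Reverse complement of the reverse primer's last 7 bases: ATAAGGT; its first k bases are the reverse complement of the reverse primer's last k bases, so a perfect k-base overlap needs the forward primer's last k bases to equal them.
Comparing (forward last k vs required): k=1: G vs A ✗; k=2: GG vs AT ✗; k=3: AGG vs ATA ✗; k=4: AAGG vs ATAA ✗; k=5: TAAGG vs ATAAG ✗; k=6: ATAAGG vs ATAAGG ✓; k=7: CATAAGG vs ATAAGGT ✗.
Only k = 6 is perfect, so the longest perfect 3' overlap is 6.

Longest perfect overlap: 6 complementary base pairs; significant dimer risk (threshold 3).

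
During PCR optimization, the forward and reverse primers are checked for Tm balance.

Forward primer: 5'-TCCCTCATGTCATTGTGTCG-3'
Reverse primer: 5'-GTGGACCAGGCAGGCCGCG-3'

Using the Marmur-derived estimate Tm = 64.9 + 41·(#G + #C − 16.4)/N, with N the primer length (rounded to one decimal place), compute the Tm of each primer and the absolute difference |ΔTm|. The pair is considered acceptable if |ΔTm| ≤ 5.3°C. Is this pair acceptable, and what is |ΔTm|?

|ΔTm| = 10.1°C; the pair is not acceptable.

Forward: G+C = 10, N = 20 → Tm = 64.9 + 41·(10 − 16.4)/20 = 51.8°C.
Reverse: G+C = 15, N = 19 → Tm = 64.9 + 41·(15 − 16.4)/19 = 61.9°C.
|ΔTm| = |51.8 − 61.9| = 10.1°C, > 5.3°C.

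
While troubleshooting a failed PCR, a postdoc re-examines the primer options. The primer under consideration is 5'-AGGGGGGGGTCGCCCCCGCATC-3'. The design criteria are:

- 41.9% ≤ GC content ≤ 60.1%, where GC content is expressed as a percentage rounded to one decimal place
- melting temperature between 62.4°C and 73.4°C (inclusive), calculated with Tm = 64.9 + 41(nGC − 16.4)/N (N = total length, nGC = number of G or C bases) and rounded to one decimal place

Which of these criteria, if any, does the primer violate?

Base counts: A=2, T=2, G=10, C=8 (length 22).
GC content: GC 18/22 = 81.8%, outside 41.9–60.1% ✗
Tm: Tm = 64.9 + 41·(18 − 16.4)/22 = 67.9°C ✓

Fails: GC content.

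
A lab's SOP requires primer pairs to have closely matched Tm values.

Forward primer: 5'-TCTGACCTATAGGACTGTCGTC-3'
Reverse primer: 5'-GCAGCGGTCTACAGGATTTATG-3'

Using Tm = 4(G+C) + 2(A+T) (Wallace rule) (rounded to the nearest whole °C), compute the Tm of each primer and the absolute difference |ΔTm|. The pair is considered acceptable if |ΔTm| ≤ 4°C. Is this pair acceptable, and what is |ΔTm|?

|ΔTm| = 0°C; the pair is acceptable.

Forward: A=4 T=7 G=5 C=6 → Tm = 2·11 + 4·11 = 66°C.
Reverse: A=5 T=6 G=7 C=4 → Tm = 2·11 + 4·11 = 66°C.
|ΔTm| = |66 − 66| = 0°C, ≤ 4°C.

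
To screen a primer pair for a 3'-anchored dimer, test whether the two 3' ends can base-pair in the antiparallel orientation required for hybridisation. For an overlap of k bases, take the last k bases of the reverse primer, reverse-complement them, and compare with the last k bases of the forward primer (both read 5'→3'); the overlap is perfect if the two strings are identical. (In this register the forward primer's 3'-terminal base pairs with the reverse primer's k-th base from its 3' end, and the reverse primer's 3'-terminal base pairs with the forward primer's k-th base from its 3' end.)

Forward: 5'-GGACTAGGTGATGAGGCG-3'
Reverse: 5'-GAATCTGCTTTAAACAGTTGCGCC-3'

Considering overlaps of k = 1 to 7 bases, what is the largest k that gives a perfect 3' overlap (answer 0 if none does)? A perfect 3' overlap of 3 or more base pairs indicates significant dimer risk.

Last 7 bases (5'→3') — forward …TGAGGCG, reverse …TTGCGCC.
Reverse complement of the reverse primer's last 7 bases: GGCGCAA; its first k bases are the reverse complement of the reverse primer's last k bases, so a perfect k-base overlap needs the forward primer's last k bases to equal them.
Comparing (forward last k vs required): k=1: G vs G ✓; k=2: CG vs GG ✗; k=3: GCG vs GGC ✗; k=4: GGCG vs GGCG ✓; k=5: AGGCG vs GGCGC ✗; k=6: GAGGCG vs GGCGCA ✗; k=7: TGAGGCG vs GGCGCAA ✗.
Perfect overlaps at k = 1, 4; the largest is 4.

Longest perfect overlap: 4 complementary base pairs; significant dimer risk (threshold 3).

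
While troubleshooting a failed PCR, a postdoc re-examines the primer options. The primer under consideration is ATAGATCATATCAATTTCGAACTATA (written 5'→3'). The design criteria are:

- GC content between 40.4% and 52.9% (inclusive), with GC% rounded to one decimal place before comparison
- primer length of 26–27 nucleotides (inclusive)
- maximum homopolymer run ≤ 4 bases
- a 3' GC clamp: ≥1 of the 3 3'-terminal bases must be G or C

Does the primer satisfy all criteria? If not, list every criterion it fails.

Fails: GC content, GC clamp.

Base counts: A=11, T=9, G=2, C=4 (length 26).
GC content: GC 6/26 = 23.1%, outside 40.4–52.9% ✗
length: length 26 ✓
homopolymer run: longest run = 3 ✓
GC clamp: 3' end ATA has 0 G/C, need ≥1 ✗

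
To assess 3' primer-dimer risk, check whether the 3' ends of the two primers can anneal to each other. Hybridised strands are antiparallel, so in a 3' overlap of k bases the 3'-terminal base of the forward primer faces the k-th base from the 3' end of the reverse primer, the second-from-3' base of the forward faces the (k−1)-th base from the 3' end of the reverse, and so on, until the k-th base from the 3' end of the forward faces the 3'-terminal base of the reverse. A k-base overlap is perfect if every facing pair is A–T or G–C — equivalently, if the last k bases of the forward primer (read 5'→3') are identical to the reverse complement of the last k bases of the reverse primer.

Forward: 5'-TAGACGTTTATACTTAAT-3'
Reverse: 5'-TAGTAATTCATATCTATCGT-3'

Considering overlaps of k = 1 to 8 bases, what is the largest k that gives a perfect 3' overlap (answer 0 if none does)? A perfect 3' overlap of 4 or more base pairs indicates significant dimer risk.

Last 8 bases (5'→3') — forward …TACTTAAT, reverse …TCTATCGT.
Reverse complement of the reverse primer's last 8 bases: ACGATAGA; its first k bases are the reverse complement of the reverse primer's last k bases, so a perfect k-base overlap needs the forward primer's last k bases to equal them.
Comparing (forward last k vs required): k=1: T vs A ✗; k=2: AT vs AC ✗; k=3: AAT vs ACG ✗; k=4: TAAT vs ACGA ✗; k=5: TTAAT vs ACGAT ✗; k=6: CTTAAT vs ACGATA ✗; k=7: ACTTAAT vs ACGATAG ✗; k=8: TACTTAAT vs ACGATAGA ✗.
No overlap length from 1 to 8 is perfect, so the longest perfect 3' overlap is 0.

Longest perfect overlap: 0 complementary base pairs; below the dimer-risk threshold (threshold 4).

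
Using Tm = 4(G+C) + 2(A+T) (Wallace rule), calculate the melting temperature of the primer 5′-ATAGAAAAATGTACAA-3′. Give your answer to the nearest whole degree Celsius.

38°C

Base counts: A=10, T=3, G=2, C=1 (length 16).
Tm = 2·(10+3) + 4·(2+1) = 2·13 + 4·3 = 26 + 12 = 38°C.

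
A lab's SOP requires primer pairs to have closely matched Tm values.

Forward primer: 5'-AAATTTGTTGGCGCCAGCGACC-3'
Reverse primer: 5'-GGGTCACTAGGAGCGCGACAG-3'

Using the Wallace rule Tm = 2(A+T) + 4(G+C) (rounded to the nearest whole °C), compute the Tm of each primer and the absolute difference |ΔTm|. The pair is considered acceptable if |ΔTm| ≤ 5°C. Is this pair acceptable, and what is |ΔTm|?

|ΔTm| = 2°C; the pair is acceptable.

Forward: A=5 T=5 G=6 C=6 → Tm = 2·10 + 4·12 = 68°C.
Reverse: A=5 T=2 G=9 C=5 → Tm = 2·7 + 4·14 = 70°C.
|ΔTm| = |68 − 70| = 2°C, ≤ 5°C.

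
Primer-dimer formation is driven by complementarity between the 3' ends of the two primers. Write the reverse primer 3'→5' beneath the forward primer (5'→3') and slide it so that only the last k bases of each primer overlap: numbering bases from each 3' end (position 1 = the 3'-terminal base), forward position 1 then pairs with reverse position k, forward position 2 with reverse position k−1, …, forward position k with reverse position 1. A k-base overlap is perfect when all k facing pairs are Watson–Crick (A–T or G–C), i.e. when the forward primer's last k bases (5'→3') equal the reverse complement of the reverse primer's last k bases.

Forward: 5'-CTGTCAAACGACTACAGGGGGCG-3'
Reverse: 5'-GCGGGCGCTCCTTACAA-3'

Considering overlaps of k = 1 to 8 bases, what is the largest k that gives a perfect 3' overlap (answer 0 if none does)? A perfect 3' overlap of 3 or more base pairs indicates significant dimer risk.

Last 8 bases (5'→3') — forward …AGGGGGCG, reverse …CCTTACAA.
Reverse complement of the reverse primer's last 8 bases: TTGTAAGG; its first k bases are the reverse complement of the reverse primer's last k bases, so a perfect k-base overlap needs the forward primer's last k bases to equal them.
Comparing (forward last k vs required): k=1: G vs T ✗; k=2: CG vs TT ✗; k=3: GCG vs TTG ✗; k=4: GGCG vs TTGT ✗; k=5: GGGCG vs TTGTA ✗; k=6: GGGGCG vs TTGTAA ✗; k=7: GGGGGCG vs TTGTAAG ✗; k=8: AGGGGGCG vs TTGTAAGG ✗.
No overlap length from 1 to 8 is perfect, so the longest perfect 3' overlap is 0.

Longest perfect overlap: 0 complementary base pairs; below the dimer-risk threshold (threshold 3).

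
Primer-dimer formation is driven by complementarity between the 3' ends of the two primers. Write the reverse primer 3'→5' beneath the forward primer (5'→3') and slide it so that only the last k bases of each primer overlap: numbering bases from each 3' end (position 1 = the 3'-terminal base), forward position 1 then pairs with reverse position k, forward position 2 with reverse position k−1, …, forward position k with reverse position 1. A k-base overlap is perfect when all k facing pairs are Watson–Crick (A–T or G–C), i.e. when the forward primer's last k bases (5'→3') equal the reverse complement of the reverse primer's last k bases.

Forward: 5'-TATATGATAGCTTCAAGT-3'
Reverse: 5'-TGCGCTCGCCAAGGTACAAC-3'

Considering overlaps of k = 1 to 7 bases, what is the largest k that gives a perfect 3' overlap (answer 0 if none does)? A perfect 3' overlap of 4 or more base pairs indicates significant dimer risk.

Longest perfect overlap: 2 complementary base pairs; below the dimer-risk threshold (threshold 4).

Last 7 bases (5'→3') — forward …TTCAAGT, reverse …GTACAAC.
Reverse complement of the reverse primer's last 7 bases: GTTGTAC; its first k bases are the reverse complement of the reverse primer's last k bases, so a perfect k-base overlap needs the forward primer's last k bases to equal them.
Comparing (forward last k vs required): k=1: T vs G ✗; k=2: GT vs GT ✓; k=3: AGT vs GTT ✗; k=4: AAGT vs GTTG ✗; k=5: CAAGT vs GTTGT ✗; k=6: TCAAGT vs GTTGTA ✗; k=7: TTCAAGT vs GTTGTAC ✗.
Only k = 2 is perfect, so the longest perfect 3' overlap is 2.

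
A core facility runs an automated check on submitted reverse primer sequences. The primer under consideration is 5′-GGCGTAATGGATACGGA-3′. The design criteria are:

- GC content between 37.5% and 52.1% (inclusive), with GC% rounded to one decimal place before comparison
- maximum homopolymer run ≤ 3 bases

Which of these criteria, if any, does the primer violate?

Base counts: A=5, T=3, G=7, C=2 (length 17).
GC content: GC 9/17 = 52.9%, outside 37.5–52.1% ✗
homopolymer run: longest run = 2 ✓

Fails: GC content.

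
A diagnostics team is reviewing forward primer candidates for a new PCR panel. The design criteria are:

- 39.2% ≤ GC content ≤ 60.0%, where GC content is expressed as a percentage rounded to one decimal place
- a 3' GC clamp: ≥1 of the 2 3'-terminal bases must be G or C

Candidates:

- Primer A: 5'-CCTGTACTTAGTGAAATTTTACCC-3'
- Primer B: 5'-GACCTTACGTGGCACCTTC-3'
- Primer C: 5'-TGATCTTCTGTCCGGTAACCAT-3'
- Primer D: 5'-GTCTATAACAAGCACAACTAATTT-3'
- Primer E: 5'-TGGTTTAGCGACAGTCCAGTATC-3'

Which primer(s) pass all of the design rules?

Primer B and Primer E.

Primer A (24 nt, A=6 T=9 G=3 C=6): GC 9/24 = 37.5%, outside 39.2–60.0% ✗; 3' end CC has 2 G/C ✓ — fails.
Primer B (19 nt, A=3 T=5 G=4 C=7): GC 11/19 = 57.9% ✓; 3' end TC has 1 G/C ✓ — passes.
Primer C (22 nt, A=4 T=8 G=4 C=6): GC 10/22 = 45.5% ✓; 3' end AT has 0 G/C, need ≥1 ✗ — fails.
Primer D (24 nt, A=10 T=7 G=2 C=5): GC 7/24 = 29.2%, outside 39.2–60.0% ✗; 3' end TT has 0 G/C, need ≥1 ✗ — fails.
Primer E (23 nt, A=5 T=7 G=6 C=5): GC 11/23 = 47.8% ✓; 3' end TC has 1 G/C ✓ — passes.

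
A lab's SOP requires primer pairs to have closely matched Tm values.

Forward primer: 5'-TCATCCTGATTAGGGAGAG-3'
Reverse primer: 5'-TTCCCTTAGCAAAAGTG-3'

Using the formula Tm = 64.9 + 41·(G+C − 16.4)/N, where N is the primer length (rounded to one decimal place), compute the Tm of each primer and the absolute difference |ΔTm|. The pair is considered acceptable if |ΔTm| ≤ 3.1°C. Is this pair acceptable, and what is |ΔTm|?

|ΔTm| = 6.7°C; the pair is not acceptable.

Forward: G+C = 9, N = 19 → Tm = 64.9 + 41·(9 − 16.4)/19 = 48.9°C.
Reverse: G+C = 7, N = 17 → Tm = 64.9 + 41·(7 − 16.4)/17 = 42.2°C.
|ΔTm| = |48.9 − 42.2| = 6.7°C, > 3.1°C.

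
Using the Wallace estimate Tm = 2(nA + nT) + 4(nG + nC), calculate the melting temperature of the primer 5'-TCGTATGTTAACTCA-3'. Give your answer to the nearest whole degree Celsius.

Base counts: A=4, T=6, G=2, C=3 (length 15).
Tm = 2·(4+6) + 4·(2+3) = 2·10 + 4·5 = 20 + 20 = 40°C.

40°C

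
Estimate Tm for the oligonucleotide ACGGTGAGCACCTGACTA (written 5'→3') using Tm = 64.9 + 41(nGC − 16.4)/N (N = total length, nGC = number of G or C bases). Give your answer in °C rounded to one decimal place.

Base counts: A=5, T=3, G=5, C=5; G+C = 10, N = 18.
Tm = 64.9 + 41·(10 − 16.4)/18 = 64.9 + -262.40/18 = 50.3°C.

50.3°C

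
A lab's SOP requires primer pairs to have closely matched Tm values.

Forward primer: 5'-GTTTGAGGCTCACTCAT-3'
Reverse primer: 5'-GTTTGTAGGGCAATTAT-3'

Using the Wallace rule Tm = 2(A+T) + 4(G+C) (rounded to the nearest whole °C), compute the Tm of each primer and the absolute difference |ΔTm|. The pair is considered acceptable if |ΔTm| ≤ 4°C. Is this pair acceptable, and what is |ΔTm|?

|ΔTm| = 4°C; the pair is acceptable.

Forward: A=3 T=6 G=4 C=4 → Tm = 2·9 + 4·8 = 50°C.
Reverse: A=4 T=7 G=5 C=1 → Tm = 2·11 + 4·6 = 46°C.
|ΔTm| = |50 − 46| = 4°C, ≤ 4°C.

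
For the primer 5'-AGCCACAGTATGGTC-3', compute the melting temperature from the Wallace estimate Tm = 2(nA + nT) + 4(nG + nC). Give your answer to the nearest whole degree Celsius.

Base counts: A=4, T=3, G=4, C=4 (length 15).
Tm = 2·(4+3) + 4·(4+4) = 2·7 + 4·8 = 14 + 32 = 46°C.

46°C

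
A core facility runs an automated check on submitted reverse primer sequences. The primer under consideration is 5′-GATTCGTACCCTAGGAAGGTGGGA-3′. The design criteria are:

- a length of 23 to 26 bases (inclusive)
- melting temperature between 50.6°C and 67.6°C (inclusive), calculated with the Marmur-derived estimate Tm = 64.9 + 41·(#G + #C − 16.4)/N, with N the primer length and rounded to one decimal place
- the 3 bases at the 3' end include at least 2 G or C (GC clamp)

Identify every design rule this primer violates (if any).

Meets all criteria.

Base counts: A=6, T=5, G=9, C=4 (length 24).
length: length 24 ✓
Tm: Tm = 64.9 + 41·(13 − 16.4)/24 = 59.1°C ✓
GC clamp: 3' end GGA has 2 G/C ✓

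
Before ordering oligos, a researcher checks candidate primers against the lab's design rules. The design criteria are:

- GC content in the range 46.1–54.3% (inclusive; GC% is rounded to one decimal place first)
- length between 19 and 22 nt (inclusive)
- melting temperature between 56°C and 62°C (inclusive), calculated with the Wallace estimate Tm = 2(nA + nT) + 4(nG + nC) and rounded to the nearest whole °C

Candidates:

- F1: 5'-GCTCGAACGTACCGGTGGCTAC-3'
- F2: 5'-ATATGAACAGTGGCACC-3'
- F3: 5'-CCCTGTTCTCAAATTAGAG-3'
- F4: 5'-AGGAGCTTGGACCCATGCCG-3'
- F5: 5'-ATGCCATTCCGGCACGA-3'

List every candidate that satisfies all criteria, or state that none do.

None of the candidates satisfy all criteria.

F1 (22 nt, A=4 T=4 G=7 C=7): GC 14/22 = 63.6%, outside 46.1–54.3% ✗; length 22 ✓; Tm = 2·8 + 4·14 = 72°C, outside 56–62°C ✗ — fails.
F2 (17 nt, A=6 T=3 G=4 C=4): GC 8/17 = 47.1% ✓; length 17, outside 19–22 ✗; Tm = 2·9 + 4·8 = 50°C, outside 56–62°C ✗ — fails.
F3 (19 nt, A=5 T=6 G=3 C=5): GC 8/19 = 42.1%, outside 46.1–54.3% ✗; length 19 ✓; Tm = 2·11 + 4·8 = 54°C, outside 56–62°C ✗ — fails.
F4 (20 nt, A=4 T=3 G=7 C=6): GC 13/20 = 65.0%, outside 46.1–54.3% ✗; length 20 ✓; Tm = 2·7 + 4·13 = 66°C, outside 56–62°C ✗ — fails.
F5 (17 nt, A=4 T=3 G=4 C=6): GC 10/17 = 58.8%, outside 46.1–54.3% ✗; length 17, outside 19–22 ✗; Tm = 2·7 + 4·10 = 54°C, outside 56–62°C ✗ — fails.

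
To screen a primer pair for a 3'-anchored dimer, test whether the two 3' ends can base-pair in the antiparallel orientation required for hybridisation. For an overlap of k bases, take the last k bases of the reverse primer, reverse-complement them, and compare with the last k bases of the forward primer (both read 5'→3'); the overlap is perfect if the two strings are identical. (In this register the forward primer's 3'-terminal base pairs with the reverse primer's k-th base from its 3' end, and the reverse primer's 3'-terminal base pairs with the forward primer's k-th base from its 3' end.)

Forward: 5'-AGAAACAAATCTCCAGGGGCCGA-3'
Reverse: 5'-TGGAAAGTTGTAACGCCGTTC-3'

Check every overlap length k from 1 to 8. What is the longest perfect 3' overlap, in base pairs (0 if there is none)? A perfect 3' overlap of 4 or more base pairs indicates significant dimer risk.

Last 8 bases (5'→3') — forward …GGGGCCGA, reverse …CGCCGTTC.
Reverse complement of the reverse primer's last 8 bases: GAACGGCG; its first k bases are the reverse complement of the reverse primer's last k bases, so a perfect k-base overlap needs the forward primer's last k bases to equal them.
Comparing (forward last k vs required): k=1: A vs G ✗; k=2: GA vs GA ✓; k=3: CGA vs GAA ✗; k=4: CCGA vs GAAC ✗; k=5: GCCGA vs GAACG ✗; k=6: GGCCGA vs GAACGG ✗; k=7: GGGCCGA vs GAACGGC ✗; k=8: GGGGCCGA vs GAACGGCG ✗.
Only k = 2 is perfect, so the longest perfect 3' overlap is 2.

Longest perfect overlap: 2 complementary base pairs; below the dimer-risk threshold (threshold 4).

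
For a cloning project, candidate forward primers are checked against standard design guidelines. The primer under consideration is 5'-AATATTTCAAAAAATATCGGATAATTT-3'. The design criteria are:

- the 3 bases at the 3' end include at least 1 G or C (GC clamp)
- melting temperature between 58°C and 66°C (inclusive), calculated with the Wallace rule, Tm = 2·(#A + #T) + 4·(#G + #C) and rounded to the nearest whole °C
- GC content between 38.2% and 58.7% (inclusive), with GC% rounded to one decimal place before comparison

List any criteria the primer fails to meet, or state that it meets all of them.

Base counts: A=13, T=10, G=2, C=2 (length 27).
GC clamp: 3' end TTT has 0 G/C, need ≥1 ✗
Tm: Tm = 2·23 + 4·4 = 62°C ✓
GC content: GC 4/27 = 14.8%, outside 38.2–58.7% ✗

Fails: GC clamp, GC content.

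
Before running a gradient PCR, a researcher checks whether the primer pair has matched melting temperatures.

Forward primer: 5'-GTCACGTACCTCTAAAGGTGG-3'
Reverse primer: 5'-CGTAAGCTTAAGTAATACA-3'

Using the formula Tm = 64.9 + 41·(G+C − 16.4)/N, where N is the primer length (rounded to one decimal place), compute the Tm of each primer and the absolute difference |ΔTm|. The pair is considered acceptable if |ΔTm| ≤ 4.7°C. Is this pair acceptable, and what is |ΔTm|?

Forward: G+C = 11, N = 21 → Tm = 64.9 + 41·(11 − 16.4)/21 = 54.4°C.
Reverse: G+C = 6, N = 19 → Tm = 64.9 + 41·(6 − 16.4)/19 = 42.5°C.
|ΔTm| = |54.4 − 42.5| = 11.9°C, > 4.7°C.

|ΔTm| = 11.9°C; the pair is not acceptable.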